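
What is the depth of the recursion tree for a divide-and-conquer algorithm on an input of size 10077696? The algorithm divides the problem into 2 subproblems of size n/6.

For divide and conquer with division factor 6:

Problem sizes at each level:
Level 0: 10077696
Level 1: 1679616
Level 2: 279936
Level 3: 46656
Level 4: 7776
Level 5: 1296
Level 6: 216
Level 7: 36
Level 8: 6
Level 9: 1

The root is level 0 and the size-1 base case is level 9 (the tree spans levels 0 through 9, i.e. 10 levels counting the root), so the depth is the number of divisions: log_6(10077696) = 9

The recursion tree depth is log_6(10077696) = 9. At each level, the problem size is divided by 6, so it takes 9 divisions to reduce to a base case of size 1. The algorithm makes 2 recursive calls at each level.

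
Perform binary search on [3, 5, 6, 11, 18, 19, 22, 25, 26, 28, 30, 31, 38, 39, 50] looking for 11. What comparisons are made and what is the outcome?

Binary search for 11 in [3, 5, 6, 11, 18, 19, 22, 25, 26, 28, 30, 31, 38, 39, 50]:

lo=0, hi=14, mid=7, arr[mid]=25 -> 25 > 11, search left half
lo=0, hi=6, mid=3, arr[mid]=11 -> Found target at index 3!

Binary search finds 11 at index 3 after 2 comparisons. The search repeatedly halves the search space by comparing with the middle element.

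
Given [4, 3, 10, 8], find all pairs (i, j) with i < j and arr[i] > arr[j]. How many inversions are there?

Finding inversions in [4, 3, 10, 8]:

(0, 1): arr[0]=4 > arr[1]=3
(2, 3): arr[2]=10 > arr[3]=8

Total inversions: 2

The array has 2 inversion(s): (0,1), (2,3). Each pair (i,j) satisfies i < j and arr[i] > arr[j].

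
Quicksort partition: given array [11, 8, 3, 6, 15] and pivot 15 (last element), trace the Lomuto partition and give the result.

Lomuto partition with pivot = 15:

Initial array: [11, 8, 3, 6, 15]

arr[0]=11 <= 15: swap with position 0, array becomes [11, 8, 3, 6, 15]
arr[1]=8 <= 15: swap with position 1, array becomes [11, 8, 3, 6, 15]
arr[2]=3 <= 15: swap with position 2, array becomes [11, 8, 3, 6, 15]
arr[3]=6 <= 15: swap with position 3, array becomes [11, 8, 3, 6, 15]

Place pivot at position 4: [11, 8, 3, 6, 15]
Pivot position: 4

After partitioning with pivot 15, the array becomes [11, 8, 3, 6, 15]. The pivot is placed at index 4. All elements to the left of the pivot are <= 15, and all elements to the right are > 15.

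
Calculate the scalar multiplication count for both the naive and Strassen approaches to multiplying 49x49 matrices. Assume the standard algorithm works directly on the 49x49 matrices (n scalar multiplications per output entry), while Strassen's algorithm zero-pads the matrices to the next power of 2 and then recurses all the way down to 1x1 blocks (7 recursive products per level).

Matrix multiplication for 49x49 matrices:

Strassen's algorithm requires power-of-2 dimensions. Pad 49x49 to 64x64 (next power of 2).

Standard algorithm: 49^3 = 117649 multiplications
Strassen's algorithm: 7^(log2(64)) = 7^6 = 117649 multiplications
Savings: 117649 - 117649 = 0 multiplications

Standard: 117649 multiplications (49^3). Strassen: 117649 multiplications (7^6, after padding to 64x64). Strassen reduces 8 recursive multiplications to 7 at each level.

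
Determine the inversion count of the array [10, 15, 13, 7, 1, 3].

Finding inversions in [10, 15, 13, 7, 1, 3]:

(0, 3): arr[0]=10 > arr[3]=7
(0, 4): arr[0]=10 > arr[4]=1
(0, 5): arr[0]=10 > arr[5]=3
(1, 2): arr[1]=15 > arr[2]=13
(1, 3): arr[1]=15 > arr[3]=7
(1, 4): arr[1]=15 > arr[4]=1
(1, 5): arr[1]=15 > arr[5]=3
(2, 3): arr[2]=13 > arr[3]=7
(2, 4): arr[2]=13 > arr[4]=1
(2, 5): arr[2]=13 > arr[5]=3
(3, 4): arr[3]=7 > arr[4]=1
(3, 5): arr[3]=7 > arr[5]=3

Total inversions: 12

The array has 12 inversion(s): (0,3), (0,4), (0,5), (1,2), (1,3), (1,4), (1,5), (2,3), (2,4), (2,5), (3,4), (3,5). Each pair (i,j) satisfies i < j and arr[i] > arr[j].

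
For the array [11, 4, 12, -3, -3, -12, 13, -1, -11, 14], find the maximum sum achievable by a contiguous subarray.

Using Kadane's algorithm on [11, 4, 12, -3, -3, -12, 13, -1, -11, 14]:

Scanning through the array:
Position 1 (value 4): max_ending_here = 15, max_so_far = 15
Position 2 (value 12): max_ending_here = 27, max_so_far = 27
Position 3 (value -3): max_ending_here = 24, max_so_far = 27
Position 4 (value -3): max_ending_here = 21, max_so_far = 27
Position 5 (value -12): max_ending_here = 9, max_so_far = 27
Position 6 (value 13): max_ending_here = 22, max_so_far = 27
Position 7 (value -1): max_ending_here = 21, max_so_far = 27
Position 8 (value -11): max_ending_here = 10, max_so_far = 27
Position 9 (value 14): max_ending_here = 24, max_so_far = 27

Maximum subarray: [11, 4, 12]
Maximum sum: 27

The maximum subarray is [11, 4, 12] with sum 27. This subarray runs from index 0 to index 2.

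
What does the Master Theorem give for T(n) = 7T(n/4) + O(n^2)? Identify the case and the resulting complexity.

Master Theorem for T(n) = 7T(n/4) + O(n^2):

a = 7, b = 4, c = 2
log_b(a) = log_4(7) = 1.4037

Case 3: c = 2 > log_4(7) = 1.4037
T(n) = O(n^2) = O(n^2)

For T(n) = 7T(n/4) + O(n^2): log_4(7) = 1.4037. This is Case 3 of the Master Theorem (c > log_b(a), work dominated by root), giving O(n^2).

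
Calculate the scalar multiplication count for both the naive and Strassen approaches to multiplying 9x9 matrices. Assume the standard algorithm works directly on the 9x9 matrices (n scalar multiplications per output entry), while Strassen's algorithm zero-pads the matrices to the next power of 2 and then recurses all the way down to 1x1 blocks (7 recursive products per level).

Matrix multiplication for 9x9 matrices:

Strassen's algorithm requires power-of-2 dimensions. Pad 9x9 to 16x16 (next power of 2).

Standard algorithm: 9^3 = 729 multiplications
Strassen's algorithm: 7^(log2(16)) = 7^4 = 2401 multiplications
Difference: 729 - 2401 = -1672 (Strassen uses MORE here due to padding overhead — for small or just-over-power-of-2 n, padding can outweigh the per-level savings)

Standard: 729 multiplications (9^3). Strassen: 2401 multiplications (7^4, after padding to 16x16). Strassen reduces 8 recursive multiplications to 7 at each level.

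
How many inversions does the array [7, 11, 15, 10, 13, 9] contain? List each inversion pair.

Finding inversions in [7, 11, 15, 10, 13, 9]:

(1, 3): arr[1]=11 > arr[3]=10
(1, 5): arr[1]=11 > arr[5]=9
(2, 3): arr[2]=15 > arr[3]=10
(2, 4): arr[2]=15 > arr[4]=13
(2, 5): arr[2]=15 > arr[5]=9
(3, 5): arr[3]=10 > arr[5]=9
(4, 5): arr[4]=13 > arr[5]=9

Total inversions: 7

The array has 7 inversion(s): (1,3), (1,5), (2,3), (2,4), (2,5), (3,5), (4,5). Each pair (i,j) satisfies i < j and arr[i] > arr[j].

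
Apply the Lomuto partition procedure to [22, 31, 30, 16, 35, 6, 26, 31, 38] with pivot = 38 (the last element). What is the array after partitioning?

Lomuto partition with pivot = 38:

Initial array: [22, 31, 30, 16, 35, 6, 26, 31, 38]

arr[0]=22 <= 38: swap with position 0, array becomes [22, 31, 30, 16, 35, 6, 26, 31, 38]
arr[1]=31 <= 38: swap with position 1, array becomes [22, 31, 30, 16, 35, 6, 26, 31, 38]
arr[2]=30 <= 38: swap with position 2, array becomes [22, 31, 30, 16, 35, 6, 26, 31, 38]
arr[3]=16 <= 38: swap with position 3, array becomes [22, 31, 30, 16, 35, 6, 26, 31, 38]
arr[4]=35 <= 38: swap with position 4, array becomes [22, 31, 30, 16, 35, 6, 26, 31, 38]
arr[5]=6 <= 38: swap with position 5, array becomes [22, 31, 30, 16, 35, 6, 26, 31, 38]
arr[6]=26 <= 38: swap with position 6, array becomes [22, 31, 30, 16, 35, 6, 26, 31, 38]
arr[7]=31 <= 38: swap with position 7, array becomes [22, 31, 30, 16, 35, 6, 26, 31, 38]

Place pivot at position 8: [22, 31, 30, 16, 35, 6, 26, 31, 38]
Pivot position: 8

After partitioning with pivot 38, the array becomes [22, 31, 30, 16, 35, 6, 26, 31, 38]. The pivot is placed at index 8. All elements to the left of the pivot are <= 38, and all elements to the right are > 38.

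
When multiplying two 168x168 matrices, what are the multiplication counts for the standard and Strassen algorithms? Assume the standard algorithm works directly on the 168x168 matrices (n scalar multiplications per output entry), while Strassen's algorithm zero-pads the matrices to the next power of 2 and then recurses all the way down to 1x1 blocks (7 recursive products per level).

Matrix multiplication for 168x168 matrices:

Strassen's algorithm requires power-of-2 dimensions. Pad 168x168 to 256x256 (next power of 2).

Standard algorithm: 168^3 = 4741632 multiplications
Strassen's algorithm: 7^(log2(256)) = 7^8 = 5764801 multiplications
Difference: 4741632 - 5764801 = -1023169 (Strassen uses MORE here due to padding overhead — for small or just-over-power-of-2 n, padding can outweigh the per-level savings)

Standard: 4741632 multiplications (168^3). Strassen: 5764801 multiplications (7^8, after padding to 256x256). Strassen reduces 8 recursive multiplications to 7 at each level.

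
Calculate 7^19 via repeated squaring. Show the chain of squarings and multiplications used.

Computing 7^19 by squaring (build up from 7^1; each line after the first costs one multiplication):

7^1 = 7
7^2 = (7^1)^2 = 7^2 = 49
7^4 = (7^2)^2 = 49^2 = 2401
7^8 = (7^4)^2 = 2401^2 = 5764801
7^9 = 7 * 7^8 = 7 * 5764801 = 40353607
7^18 = (7^9)^2 = 40353607^2 = 1628413597910449
7^19 = 7 * 7^18 = 7 * 1628413597910449 = 11398895185373143

Result: 11398895185373143
Multiplications needed: 6 (6 lines after 7^1)

7^19 = 11398895185373143. Using exponentiation by squaring, this requires 6 multiplications. The key idea: if the exponent is even, square the half-power; if odd, multiply by the base once.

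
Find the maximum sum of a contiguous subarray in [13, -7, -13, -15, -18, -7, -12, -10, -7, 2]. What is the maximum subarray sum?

Using Kadane's algorithm on [13, -7, -13, -15, -18, -7, -12, -10, -7, 2]:

Scanning through the array:
Position 1 (value -7): max_ending_here = 6, max_so_far = 13
Position 2 (value -13): max_ending_here = -7, max_so_far = 13
Position 3 (value -15): max_ending_here = -15, max_so_far = 13
Position 4 (value -18): max_ending_here = -18, max_so_far = 13
Position 5 (value -7): max_ending_here = -7, max_so_far = 13
Position 6 (value -12): max_ending_here = -12, max_so_far = 13
Position 7 (value -10): max_ending_here = -10, max_so_far = 13
Position 8 (value -7): max_ending_here = -7, max_so_far = 13
Position 9 (value 2): max_ending_here = 2, max_so_far = 13

Maximum subarray: [13]
Maximum sum: 13

The maximum subarray is [13] with sum 13. This subarray runs from index 0 to index 0.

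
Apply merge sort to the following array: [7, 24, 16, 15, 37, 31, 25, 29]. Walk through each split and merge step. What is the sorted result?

Merge sort trace:

Split: [7, 24, 16, 15, 37, 31, 25, 29] -> [7, 24, 16, 15] and [37, 31, 25, 29]
  Split: [7, 24, 16, 15] -> [7, 24] and [16, 15]
    Split: [7, 24] -> [7] and [24]
    Merge: [7] + [24] -> [7, 24]
    Split: [16, 15] -> [16] and [15]
    Merge: [16] + [15] -> [15, 16]
  Merge: [7, 24] + [15, 16] -> [7, 15, 16, 24]
  Split: [37, 31, 25, 29] -> [37, 31] and [25, 29]
    Split: [37, 31] -> [37] and [31]
    Merge: [37] + [31] -> [31, 37]
    Split: [25, 29] -> [25] and [29]
    Merge: [25] + [29] -> [25, 29]
  Merge: [31, 37] + [25, 29] -> [25, 29, 31, 37]
Merge: [7, 15, 16, 24] + [25, 29, 31, 37] -> [7, 15, 16, 24, 25, 29, 31, 37]

Final sorted array: [7, 15, 16, 24, 25, 29, 31, 37]

The merge sort proceeds by recursively splitting the array and merging sorted halves.
After all merges, the sorted array is [7, 15, 16, 24, 25, 29, 31, 37].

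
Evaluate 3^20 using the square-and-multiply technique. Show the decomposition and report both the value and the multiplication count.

Computing 3^20 by squaring (build up from 3^1; each line after the first costs one multiplication):

3^1 = 3
3^2 = (3^1)^2 = 3^2 = 9
3^4 = (3^2)^2 = 9^2 = 81
3^5 = 3 * 3^4 = 3 * 81 = 243
3^10 = (3^5)^2 = 243^2 = 59049
3^20 = (3^10)^2 = 59049^2 = 3486784401

Result: 3486784401
Multiplications needed: 5 (5 lines after 3^1)

3^20 = 3486784401. Using exponentiation by squaring, this requires 5 multiplications. The key idea: if the exponent is even, square the half-power; if odd, multiply by the base once.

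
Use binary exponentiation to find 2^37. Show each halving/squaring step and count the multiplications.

Computing 2^37 by squaring (build up from 2^1; each line after the first costs one multiplication):

2^1 = 2
2^2 = (2^1)^2 = 2^2 = 4
2^4 = (2^2)^2 = 4^2 = 16
2^8 = (2^4)^2 = 16^2 = 256
2^9 = 2 * 2^8 = 2 * 256 = 512
2^18 = (2^9)^2 = 512^2 = 262144
2^36 = (2^18)^2 = 262144^2 = 68719476736
2^37 = 2 * 2^36 = 2 * 68719476736 = 137438953472

Result: 137438953472
Multiplications needed: 7 (7 lines after 2^1)

2^37 = 137438953472. Using exponentiation by squaring, this requires 7 multiplications. The key idea: if the exponent is even, square the half-power; if odd, multiply by the base once.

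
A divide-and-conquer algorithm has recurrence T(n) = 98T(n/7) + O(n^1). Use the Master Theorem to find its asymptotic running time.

Master Theorem for T(n) = 98T(n/7) + O(n^1):

a = 98, b = 7, c = 1
log_b(a) = log_7(98) = 2.3562

Case 1: c = 1 < log_7(98) = 2.3562
T(n) = O(n^(log_7 98))

For T(n) = 98T(n/7) + O(n^1): log_7(98) = 2.3562. This is Case 1 of the Master Theorem (c < log_b(a), work dominated by leaves), giving O(n^(log_7 98)).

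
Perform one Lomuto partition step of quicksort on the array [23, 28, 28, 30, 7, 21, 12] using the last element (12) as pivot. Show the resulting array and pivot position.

Lomuto partition with pivot = 12:

Initial array: [23, 28, 28, 30, 7, 21, 12]

arr[0]=23 > 12: no swap
arr[1]=28 > 12: no swap
arr[2]=28 > 12: no swap
arr[3]=30 > 12: no swap
arr[4]=7 <= 12: swap with position 0, array becomes [7, 28, 28, 30, 23, 21, 12]
arr[5]=21 > 12: no swap

Place pivot at position 1: [7, 12, 28, 30, 23, 21, 28]
Pivot position: 1

After partitioning with pivot 12, the array becomes [7, 12, 28, 30, 23, 21, 28]. The pivot is placed at index 1. All elements to the left of the pivot are <= 12, and all elements to the right are > 12.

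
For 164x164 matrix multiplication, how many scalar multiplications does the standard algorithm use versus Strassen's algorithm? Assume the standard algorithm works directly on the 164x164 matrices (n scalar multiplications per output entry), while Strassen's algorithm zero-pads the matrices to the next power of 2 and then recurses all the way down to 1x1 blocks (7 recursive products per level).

Matrix multiplication for 164x164 matrices:

Strassen's algorithm requires power-of-2 dimensions. Pad 164x164 to 256x256 (next power of 2).

Standard algorithm: 164^3 = 4410944 multiplications
Strassen's algorithm: 7^(log2(256)) = 7^8 = 5764801 multiplications
Difference: 4410944 - 5764801 = -1353857 (Strassen uses MORE here due to padding overhead — for small or just-over-power-of-2 n, padding can outweigh the per-level savings)

Standard: 4410944 multiplications (164^3). Strassen: 5764801 multiplications (7^8, after padding to 256x256). Strassen reduces 8 recursive multiplications to 7 at each level.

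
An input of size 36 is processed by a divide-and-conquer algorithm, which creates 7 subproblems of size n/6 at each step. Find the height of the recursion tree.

For divide and conquer with division factor 6:

Problem sizes at each level:
Level 0: 36
Level 1: 6
Level 2: 1

The root is level 0 and the size-1 base case is level 2 (the tree spans levels 0 through 2, i.e. 3 levels counting the root), so the depth is the number of divisions: log_6(36) = 2

The recursion tree depth is log_6(36) = 2. At each level, the problem size is divided by 6, so it takes 2 divisions to reduce to a base case of size 1. The algorithm makes 7 recursive calls at each level.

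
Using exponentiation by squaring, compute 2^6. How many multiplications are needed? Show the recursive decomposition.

Computing 2^6 by squaring (build up from 2^1; each line after the first costs one multiplication):

2^1 = 2
2^2 = (2^1)^2 = 2^2 = 4
2^3 = 2 * 2^2 = 2 * 4 = 8
2^6 = (2^3)^2 = 8^2 = 64

Result: 64
Multiplications needed: 3 (3 lines after 2^1)

2^6 = 64. Using exponentiation by squaring, this requires 3 multiplications. The key idea: if the exponent is even, square the half-power; if odd, multiply by the base once.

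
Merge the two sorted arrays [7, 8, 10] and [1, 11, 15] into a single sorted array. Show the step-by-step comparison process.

Merging process:

Compare 7 vs 1: take 1 from right. Merged: [1]
Compare 7 vs 11: take 7 from left. Merged: [1, 7]
Compare 8 vs 11: take 8 from left. Merged: [1, 7, 8]
Compare 10 vs 11: take 10 from left. Merged: [1, 7, 8, 10]
Append remaining from right: [11, 15]. Merged: [1, 7, 8, 10, 11, 15]

Final merged array: [1, 7, 8, 10, 11, 15]
Total comparisons: 4

The merged array is [1, 7, 8, 10, 11, 15], requiring 4 comparisons. The merge step runs in O(n) time where n is the total number of elements.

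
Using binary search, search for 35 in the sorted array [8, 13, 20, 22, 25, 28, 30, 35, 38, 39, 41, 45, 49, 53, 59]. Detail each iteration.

Binary search for 35 in [8, 13, 20, 22, 25, 28, 30, 35, 38, 39, 41, 45, 49, 53, 59]:

lo=0, hi=14, mid=7, arr[mid]=35 -> Found target at index 7!

Binary search finds 35 at index 7 after 1 comparisons. The search repeatedly halves the search space by comparing with the middle element.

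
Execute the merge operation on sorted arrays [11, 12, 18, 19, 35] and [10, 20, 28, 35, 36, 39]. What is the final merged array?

Merging process:

Compare 11 vs 10: take 10 from right. Merged: [10]
Compare 11 vs 20: take 11 from left. Merged: [10, 11]
Compare 12 vs 20: take 12 from left. Merged: [10, 11, 12]
Compare 18 vs 20: take 18 from left. Merged: [10, 11, 12, 18]
Compare 19 vs 20: take 19 from left. Merged: [10, 11, 12, 18, 19]
Compare 35 vs 20: take 20 from right. Merged: [10, 11, 12, 18, 19, 20]
Compare 35 vs 28: take 28 from right. Merged: [10, 11, 12, 18, 19, 20, 28]
Compare 35 vs 35: take 35 from left. Merged: [10, 11, 12, 18, 19, 20, 28, 35]
Append remaining from right: [35, 36, 39]. Merged: [10, 11, 12, 18, 19, 20, 28, 35, 35, 36, 39]

Final merged array: [10, 11, 12, 18, 19, 20, 28, 35, 35, 36, 39]
Total comparisons: 8

The merged array is [10, 11, 12, 18, 19, 20, 28, 35, 35, 36, 39], requiring 8 comparisons. The merge step runs in O(n) time where n is the total number of elements.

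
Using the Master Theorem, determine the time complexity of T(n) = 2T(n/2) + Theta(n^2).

Master Theorem for T(n) = 2T(n/2) + O(n^2):

a = 2, b = 2, c = 2
log_b(a) = log_2(2) = 1.0000

Case 3: c = 2 > log_2(2) = 1.0000
T(n) = O(n^2) = O(n^2)

For T(n) = 2T(n/2) + O(n^2): log_2(2) = 1.0000. This is Case 3 of the Master Theorem (c > log_b(a), work dominated by root), giving O(n^2).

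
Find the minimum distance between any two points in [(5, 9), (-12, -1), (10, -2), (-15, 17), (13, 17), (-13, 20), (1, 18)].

Computing all pairwise distances among 7 points:

d((5, 9), (-12, -1)) = 19.7231
d((5, 9), (10, -2)) = 12.083
d((5, 9), (-15, 17)) = 21.5407
d((5, 9), (13, 17)) = 11.3137
d((5, 9), (-13, 20)) = 21.095
d((5, 9), (1, 18)) = 9.8489
d((-12, -1), (10, -2)) = 22.0227
d((-12, -1), (-15, 17)) = 18.2483
d((-12, -1), (13, 17)) = 30.8058
d((-12, -1), (-13, 20)) = 21.0238
d((-12, -1), (1, 18)) = 23.0217
d((10, -2), (-15, 17)) = 31.4006
d((10, -2), (13, 17)) = 19.2354
d((10, -2), (-13, 20)) = 31.8277
d((10, -2), (1, 18)) = 21.9317
d((-15, 17), (13, 17)) = 28.0
d((-15, 17), (-13, 20)) = 3.6056 <-- minimum
d((-15, 17), (1, 18)) = 16.0312
d((13, 17), (-13, 20)) = 26.1725
d((13, 17), (1, 18)) = 12.0416
d((-13, 20), (1, 18)) = 14.1421

Closest pair: (-15, 17) and (-13, 20) with distance 3.6056

The closest pair is (-15, 17) and (-13, 20) with Euclidean distance 3.6056. For 7 points, brute-force pairwise comparison is shown above. For large n, the divide-and-conquer algorithm (sort by x, recurse on halves, check the dividing strip) achieves O(n log n).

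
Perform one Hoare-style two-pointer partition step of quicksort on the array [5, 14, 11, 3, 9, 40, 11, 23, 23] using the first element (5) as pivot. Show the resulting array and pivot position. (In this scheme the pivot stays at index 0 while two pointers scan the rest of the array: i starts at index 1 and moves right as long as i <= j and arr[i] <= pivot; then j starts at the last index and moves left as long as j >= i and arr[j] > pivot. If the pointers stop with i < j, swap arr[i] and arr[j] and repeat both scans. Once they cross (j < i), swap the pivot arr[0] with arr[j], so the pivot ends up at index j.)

Hoare-style two-pointer partition with pivot = 5:

Initial array: [5, 14, 11, 3, 9, 40, 11, 23, 23]

Pointers start at i = 1, j = 8.
i stops at index 1 (arr[1]=14 > 5), j stops at index 3 (arr[3]=3 <= 5): swap arr[1] and arr[3], array becomes [5, 3, 11, 14, 9, 40, 11, 23, 23]
i ends at 2, j ends at 1: the pointers have crossed (j < i), so scanning stops.

Swap pivot arr[0] with arr[1] to place pivot at position 1: [3, 5, 11, 14, 9, 40, 11, 23, 23]
Pivot position: 1

After partitioning with pivot 5, the array becomes [3, 5, 11, 14, 9, 40, 11, 23, 23]. The pivot is placed at index 1. All elements to the left of the pivot are <= 5, and all elements to the right are > 5.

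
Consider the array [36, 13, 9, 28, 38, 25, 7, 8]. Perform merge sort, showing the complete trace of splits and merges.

Merge sort trace:

Split: [36, 13, 9, 28, 38, 25, 7, 8] -> [36, 13, 9, 28] and [38, 25, 7, 8]
  Split: [36, 13, 9, 28] -> [36, 13] and [9, 28]
    Split: [36, 13] -> [36] and [13]
    Merge: [36] + [13] -> [13, 36]
    Split: [9, 28] -> [9] and [28]
    Merge: [9] + [28] -> [9, 28]
  Merge: [13, 36] + [9, 28] -> [9, 13, 28, 36]
  Split: [38, 25, 7, 8] -> [38, 25] and [7, 8]
    Split: [38, 25] -> [38] and [25]
    Merge: [38] + [25] -> [25, 38]
    Split: [7, 8] -> [7] and [8]
    Merge: [7] + [8] -> [7, 8]
  Merge: [25, 38] + [7, 8] -> [7, 8, 25, 38]
Merge: [9, 13, 28, 36] + [7, 8, 25, 38] -> [7, 8, 9, 13, 25, 28, 36, 38]

Final sorted array: [7, 8, 9, 13, 25, 28, 36, 38]

The merge sort proceeds by recursively splitting the array and merging sorted halves.
After all merges, the sorted array is [7, 8, 9, 13, 25, 28, 36, 38].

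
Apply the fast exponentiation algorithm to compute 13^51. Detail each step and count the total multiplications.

Computing 13^51 by squaring (build up from 13^1; each line after the first costs one multiplication):

13^1 = 13
13^2 = (13^1)^2 = 13^2 = 169
13^3 = 13 * 13^2 = 13 * 169 = 2197
13^6 = (13^3)^2 = 2197^2 = 4826809
13^12 = (13^6)^2 = 4826809^2 = 23298085122481
13^24 = (13^12)^2 = 23298085122481^2 = 542800770374370512771595361
13^25 = 13 * 13^24 = 13 * 542800770374370512771595361 = 7056410014866816666030739693
13^50 = (13^25)^2 = 7056410014866816666030739693^2 = 49792922297912707801714181535533618316401192004725734249
13^51 = 13 * 13^50 = 13 * 49792922297912707801714181535533618316401192004725734249 = 647307989872865201422284359961937038113215496061434545237

Result: 647307989872865201422284359961937038113215496061434545237
Multiplications needed: 8 (8 lines after 13^1)

13^51 = 647307989872865201422284359961937038113215496061434545237. Using exponentiation by squaring, this requires 8 multiplications. The key idea: if the exponent is even, square the half-power; if odd, multiply by the base once.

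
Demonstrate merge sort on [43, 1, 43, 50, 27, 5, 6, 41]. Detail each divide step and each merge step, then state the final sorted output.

Merge sort trace:

Split: [43, 1, 43, 50, 27, 5, 6, 41] -> [43, 1, 43, 50] and [27, 5, 6, 41]
  Split: [43, 1, 43, 50] -> [43, 1] and [43, 50]
    Split: [43, 1] -> [43] and [1]
    Merge: [43] + [1] -> [1, 43]
    Split: [43, 50] -> [43] and [50]
    Merge: [43] + [50] -> [43, 50]
  Merge: [1, 43] + [43, 50] -> [1, 43, 43, 50]
  Split: [27, 5, 6, 41] -> [27, 5] and [6, 41]
    Split: [27, 5] -> [27] and [5]
    Merge: [27] + [5] -> [5, 27]
    Split: [6, 41] -> [6] and [41]
    Merge: [6] + [41] -> [6, 41]
  Merge: [5, 27] + [6, 41] -> [5, 6, 27, 41]
Merge: [1, 43, 43, 50] + [5, 6, 27, 41] -> [1, 5, 6, 27, 41, 43, 43, 50]

Final sorted array: [1, 5, 6, 27, 41, 43, 43, 50]

The merge sort proceeds by recursively splitting the array and merging sorted halves.
After all merges, the sorted array is [1, 5, 6, 27, 41, 43, 43, 50].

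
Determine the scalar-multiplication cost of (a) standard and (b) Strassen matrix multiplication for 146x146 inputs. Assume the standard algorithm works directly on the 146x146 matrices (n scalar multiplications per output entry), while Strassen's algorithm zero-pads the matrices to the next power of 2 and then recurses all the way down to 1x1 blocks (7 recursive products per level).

Matrix multiplication for 146x146 matrices:

Strassen's algorithm requires power-of-2 dimensions. Pad 146x146 to 256x256 (next power of 2).

Standard algorithm: 146^3 = 3112136 multiplications
Strassen's algorithm: 7^(log2(256)) = 7^8 = 5764801 multiplications
Difference: 3112136 - 5764801 = -2652665 (Strassen uses MORE here due to padding overhead — for small or just-over-power-of-2 n, padding can outweigh the per-level savings)

Standard: 3112136 multiplications (146^3). Strassen: 5764801 multiplications (7^8, after padding to 256x256). Strassen reduces 8 recursive multiplications to 7 at each level.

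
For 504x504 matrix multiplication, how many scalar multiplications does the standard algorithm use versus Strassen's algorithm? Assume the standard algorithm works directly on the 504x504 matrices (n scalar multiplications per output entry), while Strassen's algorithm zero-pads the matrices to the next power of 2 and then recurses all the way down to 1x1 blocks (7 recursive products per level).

Matrix multiplication for 504x504 matrices:

Strassen's algorithm requires power-of-2 dimensions. Pad 504x504 to 512x512 (next power of 2).

Standard algorithm: 504^3 = 128024064 multiplications
Strassen's algorithm: 7^(log2(512)) = 7^9 = 40353607 multiplications
Savings: 128024064 - 40353607 = 87670457 multiplications

Standard: 128024064 multiplications (504^3). Strassen: 40353607 multiplications (7^9, after padding to 512x512). Strassen reduces 8 recursive multiplications to 7 at each level.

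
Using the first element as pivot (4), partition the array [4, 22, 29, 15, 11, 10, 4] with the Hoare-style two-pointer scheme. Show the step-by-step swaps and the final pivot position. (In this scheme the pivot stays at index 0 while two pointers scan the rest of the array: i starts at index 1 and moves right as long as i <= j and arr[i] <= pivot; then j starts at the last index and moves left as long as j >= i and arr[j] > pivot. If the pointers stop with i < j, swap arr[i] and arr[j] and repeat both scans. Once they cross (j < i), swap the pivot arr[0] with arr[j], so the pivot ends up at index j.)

Hoare-style two-pointer partition with pivot = 4:

Initial array: [4, 22, 29, 15, 11, 10, 4]

Pointers start at i = 1, j = 6.
i stops at index 1 (arr[1]=22 > 4), j stops at index 6 (arr[6]=4 <= 4): swap arr[1] and arr[6], array becomes [4, 4, 29, 15, 11, 10, 22]
i ends at 2, j ends at 1: the pointers have crossed (j < i), so scanning stops.

Swap pivot arr[0] with arr[1] to place pivot at position 1: [4, 4, 29, 15, 11, 10, 22]
Pivot position: 1

After partitioning with pivot 4, the array becomes [4, 4, 29, 15, 11, 10, 22]. The pivot is placed at index 1. All elements to the left of the pivot are <= 4, and all elements to the right are > 4.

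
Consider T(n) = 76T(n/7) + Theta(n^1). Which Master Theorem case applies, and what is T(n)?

Master Theorem for T(n) = 76T(n/7) + O(n^1):

a = 76, b = 7, c = 1
log_b(a) = log_7(76) = 2.2256

Case 1: c = 1 < log_7(76) = 2.2256
T(n) = O(n^(log_7 76))

For T(n) = 76T(n/7) + O(n^1): log_7(76) = 2.2256. This is Case 1 of the Master Theorem (c < log_b(a), work dominated by leaves), giving O(n^(log_7 76)).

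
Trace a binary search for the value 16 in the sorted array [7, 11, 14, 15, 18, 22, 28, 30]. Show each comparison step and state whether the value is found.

Binary search for 16 in [7, 11, 14, 15, 18, 22, 28, 30]:

lo=0, hi=7, mid=3, arr[mid]=15 -> 15 < 16, search right half
lo=4, hi=7, mid=5, arr[mid]=22 -> 22 > 16, search left half
lo=4, hi=4, mid=4, arr[mid]=18 -> 18 > 16, search left half
lo=4 > hi=3, target 16 not found

Binary search determines that 16 is not in the array after 3 comparisons. The search space was exhausted without finding the target.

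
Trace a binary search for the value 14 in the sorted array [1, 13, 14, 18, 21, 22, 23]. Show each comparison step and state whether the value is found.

Binary search for 14 in [1, 13, 14, 18, 21, 22, 23]:

lo=0, hi=6, mid=3, arr[mid]=18 -> 18 > 14, search left half
lo=0, hi=2, mid=1, arr[mid]=13 -> 13 < 14, search right half
lo=2, hi=2, mid=2, arr[mid]=14 -> Found target at index 2!

Binary search finds 14 at index 2 after 3 comparisons. The search repeatedly halves the search space by comparing with the middle element.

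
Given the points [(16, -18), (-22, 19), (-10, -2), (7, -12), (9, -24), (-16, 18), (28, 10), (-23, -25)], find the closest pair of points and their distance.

Computing all pairwise distances among 8 points:

d((16, -18), (-22, 19)) = 53.0377
d((16, -18), (-10, -2)) = 30.5287
d((16, -18), (7, -12)) = 10.8167
d((16, -18), (9, -24)) = 9.2195
d((16, -18), (-16, 18)) = 48.1664
d((16, -18), (28, 10)) = 30.4631
d((16, -18), (-23, -25)) = 39.6232
d((-22, 19), (-10, -2)) = 24.1868
d((-22, 19), (7, -12)) = 42.45
d((-22, 19), (9, -24)) = 53.0094
d((-22, 19), (-16, 18)) = 6.0828 <-- minimum
d((-22, 19), (28, 10)) = 50.8035
d((-22, 19), (-23, -25)) = 44.0114
d((-10, -2), (7, -12)) = 19.7231
d((-10, -2), (9, -24)) = 29.0689
d((-10, -2), (-16, 18)) = 20.8806
d((-10, -2), (28, 10)) = 39.8497
d((-10, -2), (-23, -25)) = 26.4197
d((7, -12), (9, -24)) = 12.1655
d((7, -12), (-16, 18)) = 37.8021
d((7, -12), (28, 10)) = 30.4138
d((7, -12), (-23, -25)) = 32.6956
d((9, -24), (-16, 18)) = 48.8774
d((9, -24), (28, 10)) = 38.9487
d((9, -24), (-23, -25)) = 32.0156
d((-16, 18), (28, 10)) = 44.7214
d((-16, 18), (-23, -25)) = 43.566
d((28, 10), (-23, -25)) = 61.8547

Closest pair: (-22, 19) and (-16, 18) with distance 6.0828

The closest pair is (-22, 19) and (-16, 18) with Euclidean distance 6.0828. For 8 points, brute-force pairwise comparison is shown above. For large n, the divide-and-conquer algorithm (sort by x, recurse on halves, check the dividing strip) achieves O(n log n).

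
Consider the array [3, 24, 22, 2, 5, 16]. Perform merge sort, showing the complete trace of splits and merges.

Merge sort trace:

Split: [3, 24, 22, 2, 5, 16] -> [3, 24, 22] and [2, 5, 16]
  Split: [3, 24, 22] -> [3] and [24, 22]
    Split: [24, 22] -> [24] and [22]
    Merge: [24] + [22] -> [22, 24]
  Merge: [3] + [22, 24] -> [3, 22, 24]
  Split: [2, 5, 16] -> [2] and [5, 16]
    Split: [5, 16] -> [5] and [16]
    Merge: [5] + [16] -> [5, 16]
  Merge: [2] + [5, 16] -> [2, 5, 16]
Merge: [3, 22, 24] + [2, 5, 16] -> [2, 3, 5, 16, 22, 24]

Final sorted array: [2, 3, 5, 16, 22, 24]

The merge sort proceeds by recursively splitting the array and merging sorted halves.
After all merges, the sorted array is [2, 3, 5, 16, 22, 24].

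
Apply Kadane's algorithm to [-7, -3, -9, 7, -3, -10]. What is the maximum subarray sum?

Using Kadane's algorithm on [-7, -3, -9, 7, -3, -10]:

Scanning through the array:
Position 1 (value -3): max_ending_here = -3, max_so_far = -3
Position 2 (value -9): max_ending_here = -9, max_so_far = -3
Position 3 (value 7): max_ending_here = 7, max_so_far = 7
Position 4 (value -3): max_ending_here = 4, max_so_far = 7
Position 5 (value -10): max_ending_here = -6, max_so_far = 7

Maximum subarray: [7]
Maximum sum: 7

The maximum subarray is [7] with sum 7. This subarray runs from index 3 to index 3.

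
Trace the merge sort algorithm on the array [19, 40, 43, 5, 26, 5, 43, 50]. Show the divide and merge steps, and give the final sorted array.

Merge sort trace:

Split: [19, 40, 43, 5, 26, 5, 43, 50] -> [19, 40, 43, 5] and [26, 5, 43, 50]
  Split: [19, 40, 43, 5] -> [19, 40] and [43, 5]
    Split: [19, 40] -> [19] and [40]
    Merge: [19] + [40] -> [19, 40]
    Split: [43, 5] -> [43] and [5]
    Merge: [43] + [5] -> [5, 43]
  Merge: [19, 40] + [5, 43] -> [5, 19, 40, 43]
  Split: [26, 5, 43, 50] -> [26, 5] and [43, 50]
    Split: [26, 5] -> [26] and [5]
    Merge: [26] + [5] -> [5, 26]
    Split: [43, 50] -> [43] and [50]
    Merge: [43] + [50] -> [43, 50]
  Merge: [5, 26] + [43, 50] -> [5, 26, 43, 50]
Merge: [5, 19, 40, 43] + [5, 26, 43, 50] -> [5, 5, 19, 26, 40, 43, 43, 50]

Final sorted array: [5, 5, 19, 26, 40, 43, 43, 50]

The merge sort proceeds by recursively splitting the array and merging sorted halves.
After all merges, the sorted array is [5, 5, 19, 26, 40, 43, 43, 50].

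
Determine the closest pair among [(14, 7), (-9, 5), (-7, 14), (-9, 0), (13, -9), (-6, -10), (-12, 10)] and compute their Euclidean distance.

Computing all pairwise distances among 7 points:

d((14, 7), (-9, 5)) = 23.0868
d((14, 7), (-7, 14)) = 22.1359
d((14, 7), (-9, 0)) = 24.0416
d((14, 7), (13, -9)) = 16.0312
d((14, 7), (-6, -10)) = 26.2488
d((14, 7), (-12, 10)) = 26.1725
d((-9, 5), (-7, 14)) = 9.2195
d((-9, 5), (-9, 0)) = 5.0 <-- minimum
d((-9, 5), (13, -9)) = 26.0768
d((-9, 5), (-6, -10)) = 15.2971
d((-9, 5), (-12, 10)) = 5.831
d((-7, 14), (-9, 0)) = 14.1421
d((-7, 14), (13, -9)) = 30.4795
d((-7, 14), (-6, -10)) = 24.0208
d((-7, 14), (-12, 10)) = 6.4031
d((-9, 0), (13, -9)) = 23.7697
d((-9, 0), (-6, -10)) = 10.4403
d((-9, 0), (-12, 10)) = 10.4403
d((13, -9), (-6, -10)) = 19.0263
d((13, -9), (-12, 10)) = 31.4006
d((-6, -10), (-12, 10)) = 20.8806

Closest pair: (-9, 5) and (-9, 0) with distance 5.0

The closest pair is (-9, 5) and (-9, 0) with Euclidean distance 5.0. For 7 points, brute-force pairwise comparison is shown above. For large n, the divide-and-conquer algorithm (sort by x, recurse on halves, check the dividing strip) achieves O(n log n).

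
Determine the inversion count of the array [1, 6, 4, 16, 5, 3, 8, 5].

Finding inversions in [1, 6, 4, 16, 5, 3, 8, 5]:

(1, 2): arr[1]=6 > arr[2]=4
(1, 4): arr[1]=6 > arr[4]=5
(1, 5): arr[1]=6 > arr[5]=3
(1, 7): arr[1]=6 > arr[7]=5
(2, 5): arr[2]=4 > arr[5]=3
(3, 4): arr[3]=16 > arr[4]=5
(3, 5): arr[3]=16 > arr[5]=3
(3, 6): arr[3]=16 > arr[6]=8
(3, 7): arr[3]=16 > arr[7]=5
(4, 5): arr[4]=5 > arr[5]=3
(6, 7): arr[6]=8 > arr[7]=5

Total inversions: 11

The array has 11 inversion(s): (1,2), (1,4), (1,5), (1,7), (2,5), (3,4), (3,5), (3,6), (3,7), (4,5), (6,7). Each pair (i,j) satisfies i < j and arr[i] > arr[j].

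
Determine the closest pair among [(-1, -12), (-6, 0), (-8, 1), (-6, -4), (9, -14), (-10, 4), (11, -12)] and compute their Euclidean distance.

Computing all pairwise distances among 7 points:

d((-1, -12), (-6, 0)) = 13.0
d((-1, -12), (-8, 1)) = 14.7648
d((-1, -12), (-6, -4)) = 9.434
d((-1, -12), (9, -14)) = 10.198
d((-1, -12), (-10, 4)) = 18.3576
d((-1, -12), (11, -12)) = 12.0
d((-6, 0), (-8, 1)) = 2.2361 <-- minimum
d((-6, 0), (-6, -4)) = 4.0
d((-6, 0), (9, -14)) = 20.5183
d((-6, 0), (-10, 4)) = 5.6569
d((-6, 0), (11, -12)) = 20.8087
d((-8, 1), (-6, -4)) = 5.3852
d((-8, 1), (9, -14)) = 22.6716
d((-8, 1), (-10, 4)) = 3.6056
d((-8, 1), (11, -12)) = 23.0217
d((-6, -4), (9, -14)) = 18.0278
d((-6, -4), (-10, 4)) = 8.9443
d((-6, -4), (11, -12)) = 18.7883
d((9, -14), (-10, 4)) = 26.1725
d((9, -14), (11, -12)) = 2.8284
d((-10, 4), (11, -12)) = 26.4008

Closest pair: (-6, 0) and (-8, 1) with distance 2.2361

The closest pair is (-6, 0) and (-8, 1) with Euclidean distance 2.2361. For 7 points, brute-force pairwise comparison is shown above. For large n, the divide-and-conquer algorithm (sort by x, recurse on halves, check the dividing strip) achieves O(n log n).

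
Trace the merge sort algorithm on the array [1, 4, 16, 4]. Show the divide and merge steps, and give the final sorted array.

Merge sort trace:

Split: [1, 4, 16, 4] -> [1, 4] and [16, 4]
  Split: [1, 4] -> [1] and [4]
  Merge: [1] + [4] -> [1, 4]
  Split: [16, 4] -> [16] and [4]
  Merge: [16] + [4] -> [4, 16]
Merge: [1, 4] + [4, 16] -> [1, 4, 4, 16]

Final sorted array: [1, 4, 4, 16]

The merge sort proceeds by recursively splitting the array and merging sorted halves.
After all merges, the sorted array is [1, 4, 4, 16].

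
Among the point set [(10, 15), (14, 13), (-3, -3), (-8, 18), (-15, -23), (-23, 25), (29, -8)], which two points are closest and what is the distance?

Computing all pairwise distances among 7 points:

d((10, 15), (14, 13)) = 4.4721 <-- minimum
d((10, 15), (-3, -3)) = 22.2036
d((10, 15), (-8, 18)) = 18.2483
d((10, 15), (-15, -23)) = 45.4863
d((10, 15), (-23, 25)) = 34.4819
d((10, 15), (29, -8)) = 29.8329
d((14, 13), (-3, -3)) = 23.3452
d((14, 13), (-8, 18)) = 22.561
d((14, 13), (-15, -23)) = 46.2277
d((14, 13), (-23, 25)) = 38.8973
d((14, 13), (29, -8)) = 25.807
d((-3, -3), (-8, 18)) = 21.587
d((-3, -3), (-15, -23)) = 23.3238
d((-3, -3), (-23, 25)) = 34.4093
d((-3, -3), (29, -8)) = 32.3883
d((-8, 18), (-15, -23)) = 41.5933
d((-8, 18), (-23, 25)) = 16.5529
d((-8, 18), (29, -8)) = 45.2217
d((-15, -23), (-23, 25)) = 48.6621
d((-15, -23), (29, -8)) = 46.4866
d((-23, 25), (29, -8)) = 61.5873

Closest pair: (10, 15) and (14, 13) with distance 4.4721

The closest pair is (10, 15) and (14, 13) with Euclidean distance 4.4721. For 7 points, brute-force pairwise comparison is shown above. For large n, the divide-and-conquer algorithm (sort by x, recurse on halves, check the dividing strip) achieves O(n log n).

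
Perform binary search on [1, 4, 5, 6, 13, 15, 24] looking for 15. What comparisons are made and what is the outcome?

Binary search for 15 in [1, 4, 5, 6, 13, 15, 24]:

lo=0, hi=6, mid=3, arr[mid]=6 -> 6 < 15, search right half
lo=4, hi=6, mid=5, arr[mid]=15 -> Found target at index 5!

Binary search finds 15 at index 5 after 2 comparisons. The search repeatedly halves the search space by comparing with the middle element.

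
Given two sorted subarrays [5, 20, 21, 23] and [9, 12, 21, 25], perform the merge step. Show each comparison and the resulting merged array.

Merging process:

Compare 5 vs 9: take 5 from left. Merged: [5]
Compare 20 vs 9: take 9 from right. Merged: [5, 9]
Compare 20 vs 12: take 12 from right. Merged: [5, 9, 12]
Compare 20 vs 21: take 20 from left. Merged: [5, 9, 12, 20]
Compare 21 vs 21: take 21 from left. Merged: [5, 9, 12, 20, 21]
Compare 23 vs 21: take 21 from right. Merged: [5, 9, 12, 20, 21, 21]
Compare 23 vs 25: take 23 from left. Merged: [5, 9, 12, 20, 21, 21, 23]
Append remaining from right: [25]. Merged: [5, 9, 12, 20, 21, 21, 23, 25]

Final merged array: [5, 9, 12, 20, 21, 21, 23, 25]
Total comparisons: 7

The merged array is [5, 9, 12, 20, 21, 21, 23, 25], requiring 7 comparisons. The merge step runs in O(n) time where n is the total number of elements.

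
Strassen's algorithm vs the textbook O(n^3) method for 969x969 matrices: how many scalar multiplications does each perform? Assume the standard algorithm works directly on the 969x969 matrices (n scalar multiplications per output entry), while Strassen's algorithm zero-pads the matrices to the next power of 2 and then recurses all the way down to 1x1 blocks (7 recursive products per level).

Matrix multiplication for 969x969 matrices:

Strassen's algorithm requires power-of-2 dimensions. Pad 969x969 to 1024x1024 (next power of 2).

Standard algorithm: 969^3 = 909853209 multiplications
Strassen's algorithm: 7^(log2(1024)) = 7^10 = 282475249 multiplications
Savings: 909853209 - 282475249 = 627377960 multiplications

Standard: 909853209 multiplications (969^3). Strassen: 282475249 multiplications (7^10, after padding to 1024x1024). Strassen reduces 8 recursive multiplications to 7 at each level.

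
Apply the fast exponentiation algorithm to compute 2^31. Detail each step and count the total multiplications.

Computing 2^31 by squaring (build up from 2^1; each line after the first costs one multiplication):

2^1 = 2
2^2 = (2^1)^2 = 2^2 = 4
2^3 = 2 * 2^2 = 2 * 4 = 8
2^6 = (2^3)^2 = 8^2 = 64
2^7 = 2 * 2^6 = 2 * 64 = 128
2^14 = (2^7)^2 = 128^2 = 16384
2^15 = 2 * 2^14 = 2 * 16384 = 32768
2^30 = (2^15)^2 = 32768^2 = 1073741824
2^31 = 2 * 2^30 = 2 * 1073741824 = 2147483648

Result: 2147483648
Multiplications needed: 8 (8 lines after 2^1)

2^31 = 2147483648. Using exponentiation by squaring, this requires 8 multiplications. The key idea: if the exponent is even, square the half-power; if odd, multiply by the base once.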